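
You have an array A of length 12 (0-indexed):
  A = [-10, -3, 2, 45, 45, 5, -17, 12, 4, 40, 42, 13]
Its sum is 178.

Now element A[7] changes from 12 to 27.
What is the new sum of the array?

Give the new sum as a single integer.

Old value at index 7: 12
New value at index 7: 27
Delta = 27 - 12 = 15
New sum = old_sum + delta = 178 + (15) = 193

Answer: 193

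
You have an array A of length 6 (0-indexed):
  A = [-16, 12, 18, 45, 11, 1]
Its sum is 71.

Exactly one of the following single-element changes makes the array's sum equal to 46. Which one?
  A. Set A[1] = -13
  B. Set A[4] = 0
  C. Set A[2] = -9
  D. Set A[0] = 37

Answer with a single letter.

Answer: A

Derivation:
Option A: A[1] 12->-13, delta=-25, new_sum=71+(-25)=46 <-- matches target
Option B: A[4] 11->0, delta=-11, new_sum=71+(-11)=60
Option C: A[2] 18->-9, delta=-27, new_sum=71+(-27)=44
Option D: A[0] -16->37, delta=53, new_sum=71+(53)=124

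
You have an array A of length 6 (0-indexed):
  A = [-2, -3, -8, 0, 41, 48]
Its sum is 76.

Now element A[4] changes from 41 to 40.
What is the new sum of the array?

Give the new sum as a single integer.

Answer: 75

Derivation:
Old value at index 4: 41
New value at index 4: 40
Delta = 40 - 41 = -1
New sum = old_sum + delta = 76 + (-1) = 75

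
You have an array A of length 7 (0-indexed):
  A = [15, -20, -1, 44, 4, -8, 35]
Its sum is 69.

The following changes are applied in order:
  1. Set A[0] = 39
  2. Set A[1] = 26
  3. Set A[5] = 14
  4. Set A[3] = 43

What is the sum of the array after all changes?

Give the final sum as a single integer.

Answer: 160

Derivation:
Initial sum: 69
Change 1: A[0] 15 -> 39, delta = 24, sum = 93
Change 2: A[1] -20 -> 26, delta = 46, sum = 139
Change 3: A[5] -8 -> 14, delta = 22, sum = 161
Change 4: A[3] 44 -> 43, delta = -1, sum = 160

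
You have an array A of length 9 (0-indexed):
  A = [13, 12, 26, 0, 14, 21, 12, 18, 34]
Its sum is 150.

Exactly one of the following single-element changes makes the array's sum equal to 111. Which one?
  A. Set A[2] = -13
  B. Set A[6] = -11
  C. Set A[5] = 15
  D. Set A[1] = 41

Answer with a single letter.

Option A: A[2] 26->-13, delta=-39, new_sum=150+(-39)=111 <-- matches target
Option B: A[6] 12->-11, delta=-23, new_sum=150+(-23)=127
Option C: A[5] 21->15, delta=-6, new_sum=150+(-6)=144
Option D: A[1] 12->41, delta=29, new_sum=150+(29)=179

Answer: A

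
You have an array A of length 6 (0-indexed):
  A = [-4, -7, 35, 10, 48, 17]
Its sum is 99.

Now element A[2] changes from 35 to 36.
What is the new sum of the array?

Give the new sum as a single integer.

Old value at index 2: 35
New value at index 2: 36
Delta = 36 - 35 = 1
New sum = old_sum + delta = 99 + (1) = 100

Answer: 100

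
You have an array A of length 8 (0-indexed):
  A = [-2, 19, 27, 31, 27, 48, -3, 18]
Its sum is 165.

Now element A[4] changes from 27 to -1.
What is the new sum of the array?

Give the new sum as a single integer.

Answer: 137

Derivation:
Old value at index 4: 27
New value at index 4: -1
Delta = -1 - 27 = -28
New sum = old_sum + delta = 165 + (-28) = 137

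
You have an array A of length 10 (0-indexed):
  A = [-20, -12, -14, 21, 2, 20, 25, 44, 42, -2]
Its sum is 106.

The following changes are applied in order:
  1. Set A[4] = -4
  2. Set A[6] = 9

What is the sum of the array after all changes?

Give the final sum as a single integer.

Initial sum: 106
Change 1: A[4] 2 -> -4, delta = -6, sum = 100
Change 2: A[6] 25 -> 9, delta = -16, sum = 84

Answer: 84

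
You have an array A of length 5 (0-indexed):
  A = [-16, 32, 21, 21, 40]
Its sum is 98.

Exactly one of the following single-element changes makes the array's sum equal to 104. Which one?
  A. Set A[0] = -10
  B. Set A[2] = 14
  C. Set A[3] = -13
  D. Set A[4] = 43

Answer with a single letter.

Answer: A

Derivation:
Option A: A[0] -16->-10, delta=6, new_sum=98+(6)=104 <-- matches target
Option B: A[2] 21->14, delta=-7, new_sum=98+(-7)=91
Option C: A[3] 21->-13, delta=-34, new_sum=98+(-34)=64
Option D: A[4] 40->43, delta=3, new_sum=98+(3)=101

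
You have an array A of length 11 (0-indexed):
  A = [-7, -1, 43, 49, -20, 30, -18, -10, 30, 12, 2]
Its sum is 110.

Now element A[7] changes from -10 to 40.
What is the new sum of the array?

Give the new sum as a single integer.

Answer: 160

Derivation:
Old value at index 7: -10
New value at index 7: 40
Delta = 40 - -10 = 50
New sum = old_sum + delta = 110 + (50) = 160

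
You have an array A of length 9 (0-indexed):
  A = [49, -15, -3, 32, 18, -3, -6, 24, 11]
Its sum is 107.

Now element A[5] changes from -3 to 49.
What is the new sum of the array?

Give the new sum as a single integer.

Answer: 159

Derivation:
Old value at index 5: -3
New value at index 5: 49
Delta = 49 - -3 = 52
New sum = old_sum + delta = 107 + (52) = 159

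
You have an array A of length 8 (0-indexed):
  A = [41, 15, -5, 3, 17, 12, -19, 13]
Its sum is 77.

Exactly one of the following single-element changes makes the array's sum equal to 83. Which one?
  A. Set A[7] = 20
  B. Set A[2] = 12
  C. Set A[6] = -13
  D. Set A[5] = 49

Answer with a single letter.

Option A: A[7] 13->20, delta=7, new_sum=77+(7)=84
Option B: A[2] -5->12, delta=17, new_sum=77+(17)=94
Option C: A[6] -19->-13, delta=6, new_sum=77+(6)=83 <-- matches target
Option D: A[5] 12->49, delta=37, new_sum=77+(37)=114

Answer: C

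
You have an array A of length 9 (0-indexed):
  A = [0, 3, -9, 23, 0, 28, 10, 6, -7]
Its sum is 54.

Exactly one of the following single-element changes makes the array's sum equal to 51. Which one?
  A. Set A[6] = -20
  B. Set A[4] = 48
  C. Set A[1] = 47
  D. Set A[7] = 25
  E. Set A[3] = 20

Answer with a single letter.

Option A: A[6] 10->-20, delta=-30, new_sum=54+(-30)=24
Option B: A[4] 0->48, delta=48, new_sum=54+(48)=102
Option C: A[1] 3->47, delta=44, new_sum=54+(44)=98
Option D: A[7] 6->25, delta=19, new_sum=54+(19)=73
Option E: A[3] 23->20, delta=-3, new_sum=54+(-3)=51 <-- matches target

Answer: E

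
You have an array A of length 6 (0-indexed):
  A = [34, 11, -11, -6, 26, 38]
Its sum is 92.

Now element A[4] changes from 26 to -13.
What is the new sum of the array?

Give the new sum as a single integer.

Answer: 53

Derivation:
Old value at index 4: 26
New value at index 4: -13
Delta = -13 - 26 = -39
New sum = old_sum + delta = 92 + (-39) = 53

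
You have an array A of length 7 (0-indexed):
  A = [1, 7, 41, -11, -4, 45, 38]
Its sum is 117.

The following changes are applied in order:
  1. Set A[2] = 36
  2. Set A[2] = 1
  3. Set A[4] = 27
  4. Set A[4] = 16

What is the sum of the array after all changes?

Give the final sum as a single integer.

Initial sum: 117
Change 1: A[2] 41 -> 36, delta = -5, sum = 112
Change 2: A[2] 36 -> 1, delta = -35, sum = 77
Change 3: A[4] -4 -> 27, delta = 31, sum = 108
Change 4: A[4] 27 -> 16, delta = -11, sum = 97

Answer: 97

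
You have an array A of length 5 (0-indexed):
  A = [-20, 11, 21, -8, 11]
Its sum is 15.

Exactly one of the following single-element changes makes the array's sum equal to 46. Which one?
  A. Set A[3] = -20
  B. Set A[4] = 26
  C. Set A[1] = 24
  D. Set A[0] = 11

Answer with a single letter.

Answer: D

Derivation:
Option A: A[3] -8->-20, delta=-12, new_sum=15+(-12)=3
Option B: A[4] 11->26, delta=15, new_sum=15+(15)=30
Option C: A[1] 11->24, delta=13, new_sum=15+(13)=28
Option D: A[0] -20->11, delta=31, new_sum=15+(31)=46 <-- matches target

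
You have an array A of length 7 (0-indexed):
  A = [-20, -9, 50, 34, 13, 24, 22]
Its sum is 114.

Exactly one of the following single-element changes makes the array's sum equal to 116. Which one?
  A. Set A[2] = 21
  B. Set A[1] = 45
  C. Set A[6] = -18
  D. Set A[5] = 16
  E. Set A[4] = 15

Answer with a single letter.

Option A: A[2] 50->21, delta=-29, new_sum=114+(-29)=85
Option B: A[1] -9->45, delta=54, new_sum=114+(54)=168
Option C: A[6] 22->-18, delta=-40, new_sum=114+(-40)=74
Option D: A[5] 24->16, delta=-8, new_sum=114+(-8)=106
Option E: A[4] 13->15, delta=2, new_sum=114+(2)=116 <-- matches target

Answer: E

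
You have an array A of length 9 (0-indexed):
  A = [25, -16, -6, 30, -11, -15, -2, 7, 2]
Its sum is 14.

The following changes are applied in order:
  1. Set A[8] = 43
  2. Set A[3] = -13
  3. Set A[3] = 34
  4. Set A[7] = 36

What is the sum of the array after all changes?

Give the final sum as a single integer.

Initial sum: 14
Change 1: A[8] 2 -> 43, delta = 41, sum = 55
Change 2: A[3] 30 -> -13, delta = -43, sum = 12
Change 3: A[3] -13 -> 34, delta = 47, sum = 59
Change 4: A[7] 7 -> 36, delta = 29, sum = 88

Answer: 88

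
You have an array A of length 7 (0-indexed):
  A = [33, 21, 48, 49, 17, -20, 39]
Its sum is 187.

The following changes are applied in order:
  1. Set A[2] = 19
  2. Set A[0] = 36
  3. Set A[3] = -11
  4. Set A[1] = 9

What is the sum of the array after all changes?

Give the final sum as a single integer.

Initial sum: 187
Change 1: A[2] 48 -> 19, delta = -29, sum = 158
Change 2: A[0] 33 -> 36, delta = 3, sum = 161
Change 3: A[3] 49 -> -11, delta = -60, sum = 101
Change 4: A[1] 21 -> 9, delta = -12, sum = 89

Answer: 89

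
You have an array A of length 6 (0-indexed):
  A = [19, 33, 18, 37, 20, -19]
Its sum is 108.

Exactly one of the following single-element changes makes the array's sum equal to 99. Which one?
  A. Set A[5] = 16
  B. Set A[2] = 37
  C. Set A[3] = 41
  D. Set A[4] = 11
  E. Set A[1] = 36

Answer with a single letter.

Answer: D

Derivation:
Option A: A[5] -19->16, delta=35, new_sum=108+(35)=143
Option B: A[2] 18->37, delta=19, new_sum=108+(19)=127
Option C: A[3] 37->41, delta=4, new_sum=108+(4)=112
Option D: A[4] 20->11, delta=-9, new_sum=108+(-9)=99 <-- matches target
Option E: A[1] 33->36, delta=3, new_sum=108+(3)=111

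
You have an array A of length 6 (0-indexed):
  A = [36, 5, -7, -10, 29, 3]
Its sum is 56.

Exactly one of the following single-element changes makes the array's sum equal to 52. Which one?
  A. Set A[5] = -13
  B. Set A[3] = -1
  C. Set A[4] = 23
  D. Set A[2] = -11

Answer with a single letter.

Option A: A[5] 3->-13, delta=-16, new_sum=56+(-16)=40
Option B: A[3] -10->-1, delta=9, new_sum=56+(9)=65
Option C: A[4] 29->23, delta=-6, new_sum=56+(-6)=50
Option D: A[2] -7->-11, delta=-4, new_sum=56+(-4)=52 <-- matches target

Answer: D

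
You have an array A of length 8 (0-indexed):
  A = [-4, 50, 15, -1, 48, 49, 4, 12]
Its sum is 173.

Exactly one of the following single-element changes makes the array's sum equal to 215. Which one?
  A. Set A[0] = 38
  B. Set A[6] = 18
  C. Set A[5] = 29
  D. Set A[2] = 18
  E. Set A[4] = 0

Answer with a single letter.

Answer: A

Derivation:
Option A: A[0] -4->38, delta=42, new_sum=173+(42)=215 <-- matches target
Option B: A[6] 4->18, delta=14, new_sum=173+(14)=187
Option C: A[5] 49->29, delta=-20, new_sum=173+(-20)=153
Option D: A[2] 15->18, delta=3, new_sum=173+(3)=176
Option E: A[4] 48->0, delta=-48, new_sum=173+(-48)=125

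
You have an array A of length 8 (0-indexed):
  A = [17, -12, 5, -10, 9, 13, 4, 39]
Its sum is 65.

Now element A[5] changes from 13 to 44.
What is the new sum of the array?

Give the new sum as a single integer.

Answer: 96

Derivation:
Old value at index 5: 13
New value at index 5: 44
Delta = 44 - 13 = 31
New sum = old_sum + delta = 65 + (31) = 96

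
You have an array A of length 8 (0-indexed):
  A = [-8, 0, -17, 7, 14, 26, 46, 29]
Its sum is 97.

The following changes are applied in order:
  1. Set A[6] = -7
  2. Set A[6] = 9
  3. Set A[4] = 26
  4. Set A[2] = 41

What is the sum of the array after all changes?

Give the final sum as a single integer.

Initial sum: 97
Change 1: A[6] 46 -> -7, delta = -53, sum = 44
Change 2: A[6] -7 -> 9, delta = 16, sum = 60
Change 3: A[4] 14 -> 26, delta = 12, sum = 72
Change 4: A[2] -17 -> 41, delta = 58, sum = 130

Answer: 130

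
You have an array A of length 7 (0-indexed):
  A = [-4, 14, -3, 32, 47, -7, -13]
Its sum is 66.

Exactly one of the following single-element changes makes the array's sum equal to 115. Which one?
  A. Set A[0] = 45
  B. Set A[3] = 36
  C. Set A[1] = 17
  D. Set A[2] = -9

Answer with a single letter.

Option A: A[0] -4->45, delta=49, new_sum=66+(49)=115 <-- matches target
Option B: A[3] 32->36, delta=4, new_sum=66+(4)=70
Option C: A[1] 14->17, delta=3, new_sum=66+(3)=69
Option D: A[2] -3->-9, delta=-6, new_sum=66+(-6)=60

Answer: A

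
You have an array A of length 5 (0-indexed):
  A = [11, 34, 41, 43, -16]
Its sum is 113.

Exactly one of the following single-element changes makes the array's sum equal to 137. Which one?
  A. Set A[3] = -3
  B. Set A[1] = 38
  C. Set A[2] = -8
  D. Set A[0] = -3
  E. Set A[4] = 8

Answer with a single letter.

Answer: E

Derivation:
Option A: A[3] 43->-3, delta=-46, new_sum=113+(-46)=67
Option B: A[1] 34->38, delta=4, new_sum=113+(4)=117
Option C: A[2] 41->-8, delta=-49, new_sum=113+(-49)=64
Option D: A[0] 11->-3, delta=-14, new_sum=113+(-14)=99
Option E: A[4] -16->8, delta=24, new_sum=113+(24)=137 <-- matches target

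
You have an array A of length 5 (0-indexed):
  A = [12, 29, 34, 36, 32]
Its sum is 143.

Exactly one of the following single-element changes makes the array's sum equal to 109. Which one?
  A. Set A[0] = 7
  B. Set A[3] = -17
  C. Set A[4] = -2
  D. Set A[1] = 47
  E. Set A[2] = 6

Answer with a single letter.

Option A: A[0] 12->7, delta=-5, new_sum=143+(-5)=138
Option B: A[3] 36->-17, delta=-53, new_sum=143+(-53)=90
Option C: A[4] 32->-2, delta=-34, new_sum=143+(-34)=109 <-- matches target
Option D: A[1] 29->47, delta=18, new_sum=143+(18)=161
Option E: A[2] 34->6, delta=-28, new_sum=143+(-28)=115

Answer: C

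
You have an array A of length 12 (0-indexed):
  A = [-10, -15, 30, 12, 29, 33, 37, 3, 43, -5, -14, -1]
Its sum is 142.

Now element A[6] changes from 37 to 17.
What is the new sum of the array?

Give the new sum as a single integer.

Answer: 122

Derivation:
Old value at index 6: 37
New value at index 6: 17
Delta = 17 - 37 = -20
New sum = old_sum + delta = 142 + (-20) = 122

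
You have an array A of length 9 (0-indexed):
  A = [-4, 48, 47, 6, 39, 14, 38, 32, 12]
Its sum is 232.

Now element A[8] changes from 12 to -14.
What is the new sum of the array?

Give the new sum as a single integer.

Old value at index 8: 12
New value at index 8: -14
Delta = -14 - 12 = -26
New sum = old_sum + delta = 232 + (-26) = 206

Answer: 206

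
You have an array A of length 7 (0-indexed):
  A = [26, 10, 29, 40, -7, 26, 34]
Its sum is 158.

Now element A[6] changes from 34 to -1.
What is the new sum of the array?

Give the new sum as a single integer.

Old value at index 6: 34
New value at index 6: -1
Delta = -1 - 34 = -35
New sum = old_sum + delta = 158 + (-35) = 123

Answer: 123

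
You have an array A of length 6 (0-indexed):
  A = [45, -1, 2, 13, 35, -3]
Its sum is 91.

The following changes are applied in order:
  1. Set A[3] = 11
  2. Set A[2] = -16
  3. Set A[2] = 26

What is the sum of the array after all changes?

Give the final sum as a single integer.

Initial sum: 91
Change 1: A[3] 13 -> 11, delta = -2, sum = 89
Change 2: A[2] 2 -> -16, delta = -18, sum = 71
Change 3: A[2] -16 -> 26, delta = 42, sum = 113

Answer: 113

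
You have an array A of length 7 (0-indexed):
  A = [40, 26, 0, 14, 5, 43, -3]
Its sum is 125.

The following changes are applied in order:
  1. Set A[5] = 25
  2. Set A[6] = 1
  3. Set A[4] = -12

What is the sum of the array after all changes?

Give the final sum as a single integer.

Initial sum: 125
Change 1: A[5] 43 -> 25, delta = -18, sum = 107
Change 2: A[6] -3 -> 1, delta = 4, sum = 111
Change 3: A[4] 5 -> -12, delta = -17, sum = 94

Answer: 94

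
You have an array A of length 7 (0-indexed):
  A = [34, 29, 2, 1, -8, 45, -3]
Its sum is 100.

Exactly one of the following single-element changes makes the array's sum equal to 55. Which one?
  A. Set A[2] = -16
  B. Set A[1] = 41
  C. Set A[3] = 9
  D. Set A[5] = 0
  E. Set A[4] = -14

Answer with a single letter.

Answer: D

Derivation:
Option A: A[2] 2->-16, delta=-18, new_sum=100+(-18)=82
Option B: A[1] 29->41, delta=12, new_sum=100+(12)=112
Option C: A[3] 1->9, delta=8, new_sum=100+(8)=108
Option D: A[5] 45->0, delta=-45, new_sum=100+(-45)=55 <-- matches target
Option E: A[4] -8->-14, delta=-6, new_sum=100+(-6)=94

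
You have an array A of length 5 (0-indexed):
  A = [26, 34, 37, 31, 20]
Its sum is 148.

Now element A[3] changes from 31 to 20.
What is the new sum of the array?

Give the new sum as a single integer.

Answer: 137

Derivation:
Old value at index 3: 31
New value at index 3: 20
Delta = 20 - 31 = -11
New sum = old_sum + delta = 148 + (-11) = 137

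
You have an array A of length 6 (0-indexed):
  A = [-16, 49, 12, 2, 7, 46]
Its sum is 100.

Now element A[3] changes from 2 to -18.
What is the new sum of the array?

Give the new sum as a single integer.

Old value at index 3: 2
New value at index 3: -18
Delta = -18 - 2 = -20
New sum = old_sum + delta = 100 + (-20) = 80

Answer: 80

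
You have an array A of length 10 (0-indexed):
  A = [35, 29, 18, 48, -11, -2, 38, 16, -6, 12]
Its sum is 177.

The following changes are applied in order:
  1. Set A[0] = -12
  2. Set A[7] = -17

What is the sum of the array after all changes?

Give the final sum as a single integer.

Answer: 97

Derivation:
Initial sum: 177
Change 1: A[0] 35 -> -12, delta = -47, sum = 130
Change 2: A[7] 16 -> -17, delta = -33, sum = 97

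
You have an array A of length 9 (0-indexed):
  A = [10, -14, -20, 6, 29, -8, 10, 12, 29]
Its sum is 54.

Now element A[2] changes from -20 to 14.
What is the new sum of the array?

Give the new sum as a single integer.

Old value at index 2: -20
New value at index 2: 14
Delta = 14 - -20 = 34
New sum = old_sum + delta = 54 + (34) = 88

Answer: 88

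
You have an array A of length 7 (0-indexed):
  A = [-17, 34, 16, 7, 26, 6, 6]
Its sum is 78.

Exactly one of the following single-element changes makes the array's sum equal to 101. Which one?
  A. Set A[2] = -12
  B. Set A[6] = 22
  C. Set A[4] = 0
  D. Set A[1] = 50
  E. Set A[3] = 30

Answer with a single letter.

Option A: A[2] 16->-12, delta=-28, new_sum=78+(-28)=50
Option B: A[6] 6->22, delta=16, new_sum=78+(16)=94
Option C: A[4] 26->0, delta=-26, new_sum=78+(-26)=52
Option D: A[1] 34->50, delta=16, new_sum=78+(16)=94
Option E: A[3] 7->30, delta=23, new_sum=78+(23)=101 <-- matches target

Answer: E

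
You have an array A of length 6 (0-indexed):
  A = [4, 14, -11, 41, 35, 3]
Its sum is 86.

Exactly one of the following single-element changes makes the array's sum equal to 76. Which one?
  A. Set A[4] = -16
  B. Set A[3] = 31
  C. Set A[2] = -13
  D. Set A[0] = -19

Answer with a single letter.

Option A: A[4] 35->-16, delta=-51, new_sum=86+(-51)=35
Option B: A[3] 41->31, delta=-10, new_sum=86+(-10)=76 <-- matches target
Option C: A[2] -11->-13, delta=-2, new_sum=86+(-2)=84
Option D: A[0] 4->-19, delta=-23, new_sum=86+(-23)=63

Answer: B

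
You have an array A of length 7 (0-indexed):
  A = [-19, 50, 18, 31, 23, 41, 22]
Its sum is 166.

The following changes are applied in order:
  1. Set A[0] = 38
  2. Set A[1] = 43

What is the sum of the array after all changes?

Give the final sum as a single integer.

Answer: 216

Derivation:
Initial sum: 166
Change 1: A[0] -19 -> 38, delta = 57, sum = 223
Change 2: A[1] 50 -> 43, delta = -7, sum = 216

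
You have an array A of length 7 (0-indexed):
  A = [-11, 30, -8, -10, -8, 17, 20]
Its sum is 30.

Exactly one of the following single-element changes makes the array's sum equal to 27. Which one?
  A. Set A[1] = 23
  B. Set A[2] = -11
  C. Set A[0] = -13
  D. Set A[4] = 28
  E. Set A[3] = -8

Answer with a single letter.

Option A: A[1] 30->23, delta=-7, new_sum=30+(-7)=23
Option B: A[2] -8->-11, delta=-3, new_sum=30+(-3)=27 <-- matches target
Option C: A[0] -11->-13, delta=-2, new_sum=30+(-2)=28
Option D: A[4] -8->28, delta=36, new_sum=30+(36)=66
Option E: A[3] -10->-8, delta=2, new_sum=30+(2)=32

Answer: B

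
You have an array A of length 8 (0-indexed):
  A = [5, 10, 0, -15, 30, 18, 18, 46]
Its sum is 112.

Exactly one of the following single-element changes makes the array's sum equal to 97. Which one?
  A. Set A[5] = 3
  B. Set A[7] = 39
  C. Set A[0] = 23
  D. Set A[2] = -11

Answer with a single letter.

Answer: A

Derivation:
Option A: A[5] 18->3, delta=-15, new_sum=112+(-15)=97 <-- matches target
Option B: A[7] 46->39, delta=-7, new_sum=112+(-7)=105
Option C: A[0] 5->23, delta=18, new_sum=112+(18)=130
Option D: A[2] 0->-11, delta=-11, new_sum=112+(-11)=101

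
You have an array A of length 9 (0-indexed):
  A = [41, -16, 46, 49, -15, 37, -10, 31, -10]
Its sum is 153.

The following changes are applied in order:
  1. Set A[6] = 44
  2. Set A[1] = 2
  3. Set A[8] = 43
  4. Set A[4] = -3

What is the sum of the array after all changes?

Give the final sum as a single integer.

Initial sum: 153
Change 1: A[6] -10 -> 44, delta = 54, sum = 207
Change 2: A[1] -16 -> 2, delta = 18, sum = 225
Change 3: A[8] -10 -> 43, delta = 53, sum = 278
Change 4: A[4] -15 -> -3, delta = 12, sum = 290

Answer: 290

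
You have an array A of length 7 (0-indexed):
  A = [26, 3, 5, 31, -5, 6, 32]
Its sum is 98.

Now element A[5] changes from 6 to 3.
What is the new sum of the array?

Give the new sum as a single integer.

Old value at index 5: 6
New value at index 5: 3
Delta = 3 - 6 = -3
New sum = old_sum + delta = 98 + (-3) = 95

Answer: 95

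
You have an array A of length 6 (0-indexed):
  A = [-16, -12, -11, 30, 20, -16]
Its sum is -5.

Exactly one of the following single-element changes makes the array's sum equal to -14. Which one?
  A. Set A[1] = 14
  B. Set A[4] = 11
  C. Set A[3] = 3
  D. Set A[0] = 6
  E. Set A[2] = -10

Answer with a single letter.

Answer: B

Derivation:
Option A: A[1] -12->14, delta=26, new_sum=-5+(26)=21
Option B: A[4] 20->11, delta=-9, new_sum=-5+(-9)=-14 <-- matches target
Option C: A[3] 30->3, delta=-27, new_sum=-5+(-27)=-32
Option D: A[0] -16->6, delta=22, new_sum=-5+(22)=17
Option E: A[2] -11->-10, delta=1, new_sum=-5+(1)=-4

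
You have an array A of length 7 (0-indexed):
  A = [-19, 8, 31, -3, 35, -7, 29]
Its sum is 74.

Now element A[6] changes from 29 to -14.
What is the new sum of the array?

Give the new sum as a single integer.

Old value at index 6: 29
New value at index 6: -14
Delta = -14 - 29 = -43
New sum = old_sum + delta = 74 + (-43) = 31

Answer: 31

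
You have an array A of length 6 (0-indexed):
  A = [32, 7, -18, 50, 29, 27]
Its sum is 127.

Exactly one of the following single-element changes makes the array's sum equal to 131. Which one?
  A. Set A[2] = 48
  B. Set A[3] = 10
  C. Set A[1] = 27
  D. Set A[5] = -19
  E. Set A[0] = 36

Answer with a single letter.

Option A: A[2] -18->48, delta=66, new_sum=127+(66)=193
Option B: A[3] 50->10, delta=-40, new_sum=127+(-40)=87
Option C: A[1] 7->27, delta=20, new_sum=127+(20)=147
Option D: A[5] 27->-19, delta=-46, new_sum=127+(-46)=81
Option E: A[0] 32->36, delta=4, new_sum=127+(4)=131 <-- matches target

Answer: E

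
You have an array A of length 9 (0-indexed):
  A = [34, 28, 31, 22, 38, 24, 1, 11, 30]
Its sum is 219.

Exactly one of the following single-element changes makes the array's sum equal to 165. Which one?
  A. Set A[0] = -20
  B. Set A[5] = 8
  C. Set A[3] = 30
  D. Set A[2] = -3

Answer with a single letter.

Option A: A[0] 34->-20, delta=-54, new_sum=219+(-54)=165 <-- matches target
Option B: A[5] 24->8, delta=-16, new_sum=219+(-16)=203
Option C: A[3] 22->30, delta=8, new_sum=219+(8)=227
Option D: A[2] 31->-3, delta=-34, new_sum=219+(-34)=185

Answer: A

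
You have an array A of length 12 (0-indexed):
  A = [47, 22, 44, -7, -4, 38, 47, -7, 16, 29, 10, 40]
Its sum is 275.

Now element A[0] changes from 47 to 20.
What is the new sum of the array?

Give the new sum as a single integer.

Old value at index 0: 47
New value at index 0: 20
Delta = 20 - 47 = -27
New sum = old_sum + delta = 275 + (-27) = 248

Answer: 248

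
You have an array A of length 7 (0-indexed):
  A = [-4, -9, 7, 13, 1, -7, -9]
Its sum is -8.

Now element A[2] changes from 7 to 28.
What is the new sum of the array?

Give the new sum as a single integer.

Old value at index 2: 7
New value at index 2: 28
Delta = 28 - 7 = 21
New sum = old_sum + delta = -8 + (21) = 13

Answer: 13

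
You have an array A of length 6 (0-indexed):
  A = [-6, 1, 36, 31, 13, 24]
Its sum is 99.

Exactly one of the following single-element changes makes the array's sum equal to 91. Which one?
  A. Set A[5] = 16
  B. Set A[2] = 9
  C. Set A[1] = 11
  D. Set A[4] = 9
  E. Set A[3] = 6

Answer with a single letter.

Option A: A[5] 24->16, delta=-8, new_sum=99+(-8)=91 <-- matches target
Option B: A[2] 36->9, delta=-27, new_sum=99+(-27)=72
Option C: A[1] 1->11, delta=10, new_sum=99+(10)=109
Option D: A[4] 13->9, delta=-4, new_sum=99+(-4)=95
Option E: A[3] 31->6, delta=-25, new_sum=99+(-25)=74

Answer: A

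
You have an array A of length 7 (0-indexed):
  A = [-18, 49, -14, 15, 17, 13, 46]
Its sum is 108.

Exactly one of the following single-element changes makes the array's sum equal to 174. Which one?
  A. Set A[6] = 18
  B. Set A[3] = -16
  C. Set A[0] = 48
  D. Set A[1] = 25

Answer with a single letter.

Option A: A[6] 46->18, delta=-28, new_sum=108+(-28)=80
Option B: A[3] 15->-16, delta=-31, new_sum=108+(-31)=77
Option C: A[0] -18->48, delta=66, new_sum=108+(66)=174 <-- matches target
Option D: A[1] 49->25, delta=-24, new_sum=108+(-24)=84

Answer: C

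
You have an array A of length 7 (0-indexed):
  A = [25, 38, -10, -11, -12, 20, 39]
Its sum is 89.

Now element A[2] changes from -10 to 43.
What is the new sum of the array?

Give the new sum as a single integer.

Old value at index 2: -10
New value at index 2: 43
Delta = 43 - -10 = 53
New sum = old_sum + delta = 89 + (53) = 142

Answer: 142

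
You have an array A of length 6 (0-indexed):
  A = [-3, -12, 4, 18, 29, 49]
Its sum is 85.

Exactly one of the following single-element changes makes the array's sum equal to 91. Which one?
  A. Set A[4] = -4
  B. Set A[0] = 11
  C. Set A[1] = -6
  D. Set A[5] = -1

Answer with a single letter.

Option A: A[4] 29->-4, delta=-33, new_sum=85+(-33)=52
Option B: A[0] -3->11, delta=14, new_sum=85+(14)=99
Option C: A[1] -12->-6, delta=6, new_sum=85+(6)=91 <-- matches target
Option D: A[5] 49->-1, delta=-50, new_sum=85+(-50)=35

Answer: C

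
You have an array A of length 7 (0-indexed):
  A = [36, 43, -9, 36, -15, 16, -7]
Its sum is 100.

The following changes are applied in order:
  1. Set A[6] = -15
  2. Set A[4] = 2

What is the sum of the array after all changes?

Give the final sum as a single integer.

Initial sum: 100
Change 1: A[6] -7 -> -15, delta = -8, sum = 92
Change 2: A[4] -15 -> 2, delta = 17, sum = 109

Answer: 109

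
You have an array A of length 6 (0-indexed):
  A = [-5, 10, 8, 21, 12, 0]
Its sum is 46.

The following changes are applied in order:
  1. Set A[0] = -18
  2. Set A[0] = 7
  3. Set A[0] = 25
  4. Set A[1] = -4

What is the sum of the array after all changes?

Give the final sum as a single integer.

Initial sum: 46
Change 1: A[0] -5 -> -18, delta = -13, sum = 33
Change 2: A[0] -18 -> 7, delta = 25, sum = 58
Change 3: A[0] 7 -> 25, delta = 18, sum = 76
Change 4: A[1] 10 -> -4, delta = -14, sum = 62

Answer: 62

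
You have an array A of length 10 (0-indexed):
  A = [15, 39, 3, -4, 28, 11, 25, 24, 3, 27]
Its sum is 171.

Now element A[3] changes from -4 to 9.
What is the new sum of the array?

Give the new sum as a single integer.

Old value at index 3: -4
New value at index 3: 9
Delta = 9 - -4 = 13
New sum = old_sum + delta = 171 + (13) = 184

Answer: 184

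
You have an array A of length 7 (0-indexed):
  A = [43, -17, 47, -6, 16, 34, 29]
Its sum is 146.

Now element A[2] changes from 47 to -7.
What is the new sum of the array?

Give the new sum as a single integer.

Answer: 92

Derivation:
Old value at index 2: 47
New value at index 2: -7
Delta = -7 - 47 = -54
New sum = old_sum + delta = 146 + (-54) = 92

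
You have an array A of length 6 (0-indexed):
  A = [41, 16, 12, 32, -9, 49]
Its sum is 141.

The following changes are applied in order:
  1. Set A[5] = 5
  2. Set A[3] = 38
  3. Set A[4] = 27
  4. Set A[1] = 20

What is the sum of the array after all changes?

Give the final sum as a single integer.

Initial sum: 141
Change 1: A[5] 49 -> 5, delta = -44, sum = 97
Change 2: A[3] 32 -> 38, delta = 6, sum = 103
Change 3: A[4] -9 -> 27, delta = 36, sum = 139
Change 4: A[1] 16 -> 20, delta = 4, sum = 143

Answer: 143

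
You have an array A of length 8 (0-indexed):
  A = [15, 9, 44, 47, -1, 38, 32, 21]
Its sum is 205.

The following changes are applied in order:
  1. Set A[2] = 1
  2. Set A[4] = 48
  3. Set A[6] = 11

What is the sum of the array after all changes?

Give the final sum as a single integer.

Answer: 190

Derivation:
Initial sum: 205
Change 1: A[2] 44 -> 1, delta = -43, sum = 162
Change 2: A[4] -1 -> 48, delta = 49, sum = 211
Change 3: A[6] 32 -> 11, delta = -21, sum = 190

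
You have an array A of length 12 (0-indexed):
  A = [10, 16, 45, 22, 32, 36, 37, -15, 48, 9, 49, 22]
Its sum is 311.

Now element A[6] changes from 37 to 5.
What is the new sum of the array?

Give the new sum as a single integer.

Old value at index 6: 37
New value at index 6: 5
Delta = 5 - 37 = -32
New sum = old_sum + delta = 311 + (-32) = 279

Answer: 279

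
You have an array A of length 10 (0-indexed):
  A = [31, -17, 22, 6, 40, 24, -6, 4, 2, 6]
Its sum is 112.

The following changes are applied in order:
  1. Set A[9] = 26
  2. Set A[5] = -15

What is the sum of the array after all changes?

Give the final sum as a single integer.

Answer: 93

Derivation:
Initial sum: 112
Change 1: A[9] 6 -> 26, delta = 20, sum = 132
Change 2: A[5] 24 -> -15, delta = -39, sum = 93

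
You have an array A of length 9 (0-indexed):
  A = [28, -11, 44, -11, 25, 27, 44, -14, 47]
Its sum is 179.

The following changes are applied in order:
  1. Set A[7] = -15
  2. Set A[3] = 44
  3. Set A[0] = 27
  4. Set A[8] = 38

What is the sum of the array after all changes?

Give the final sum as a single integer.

Initial sum: 179
Change 1: A[7] -14 -> -15, delta = -1, sum = 178
Change 2: A[3] -11 -> 44, delta = 55, sum = 233
Change 3: A[0] 28 -> 27, delta = -1, sum = 232
Change 4: A[8] 47 -> 38, delta = -9, sum = 223

Answer: 223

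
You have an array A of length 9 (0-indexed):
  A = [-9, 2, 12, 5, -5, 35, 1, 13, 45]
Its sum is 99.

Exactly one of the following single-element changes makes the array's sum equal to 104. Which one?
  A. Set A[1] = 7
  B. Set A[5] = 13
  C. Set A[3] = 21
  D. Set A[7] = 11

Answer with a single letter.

Answer: A

Derivation:
Option A: A[1] 2->7, delta=5, new_sum=99+(5)=104 <-- matches target
Option B: A[5] 35->13, delta=-22, new_sum=99+(-22)=77
Option C: A[3] 5->21, delta=16, new_sum=99+(16)=115
Option D: A[7] 13->11, delta=-2, new_sum=99+(-2)=97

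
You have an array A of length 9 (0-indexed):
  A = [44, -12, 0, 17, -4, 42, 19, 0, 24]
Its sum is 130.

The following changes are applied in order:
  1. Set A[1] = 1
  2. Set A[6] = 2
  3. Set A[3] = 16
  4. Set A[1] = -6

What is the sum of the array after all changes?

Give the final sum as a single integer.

Initial sum: 130
Change 1: A[1] -12 -> 1, delta = 13, sum = 143
Change 2: A[6] 19 -> 2, delta = -17, sum = 126
Change 3: A[3] 17 -> 16, delta = -1, sum = 125
Change 4: A[1] 1 -> -6, delta = -7, sum = 118

Answer: 118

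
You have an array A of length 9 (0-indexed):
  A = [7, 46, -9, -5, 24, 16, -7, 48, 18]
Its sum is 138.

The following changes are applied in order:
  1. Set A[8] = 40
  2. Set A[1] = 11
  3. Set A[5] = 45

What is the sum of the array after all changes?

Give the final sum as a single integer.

Answer: 154

Derivation:
Initial sum: 138
Change 1: A[8] 18 -> 40, delta = 22, sum = 160
Change 2: A[1] 46 -> 11, delta = -35, sum = 125
Change 3: A[5] 16 -> 45, delta = 29, sum = 154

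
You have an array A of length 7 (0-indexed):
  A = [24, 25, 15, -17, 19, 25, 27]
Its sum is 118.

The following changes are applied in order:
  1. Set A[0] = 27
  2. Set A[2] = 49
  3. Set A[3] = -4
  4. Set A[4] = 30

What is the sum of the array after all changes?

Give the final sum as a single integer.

Answer: 179

Derivation:
Initial sum: 118
Change 1: A[0] 24 -> 27, delta = 3, sum = 121
Change 2: A[2] 15 -> 49, delta = 34, sum = 155
Change 3: A[3] -17 -> -4, delta = 13, sum = 168
Change 4: A[4] 19 -> 30, delta = 11, sum = 179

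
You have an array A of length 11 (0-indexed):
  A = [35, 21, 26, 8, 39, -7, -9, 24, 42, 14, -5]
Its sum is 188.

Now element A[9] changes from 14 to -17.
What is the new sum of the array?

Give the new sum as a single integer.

Answer: 157

Derivation:
Old value at index 9: 14
New value at index 9: -17
Delta = -17 - 14 = -31
New sum = old_sum + delta = 188 + (-31) = 157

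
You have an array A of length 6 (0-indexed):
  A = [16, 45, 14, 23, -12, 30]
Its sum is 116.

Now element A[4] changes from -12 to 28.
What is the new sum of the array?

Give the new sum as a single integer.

Answer: 156

Derivation:
Old value at index 4: -12
New value at index 4: 28
Delta = 28 - -12 = 40
New sum = old_sum + delta = 116 + (40) = 156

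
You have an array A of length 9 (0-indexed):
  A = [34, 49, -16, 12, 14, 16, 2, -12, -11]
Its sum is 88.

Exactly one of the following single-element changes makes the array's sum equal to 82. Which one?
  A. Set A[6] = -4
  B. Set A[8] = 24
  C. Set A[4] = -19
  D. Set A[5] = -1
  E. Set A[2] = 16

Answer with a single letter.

Option A: A[6] 2->-4, delta=-6, new_sum=88+(-6)=82 <-- matches target
Option B: A[8] -11->24, delta=35, new_sum=88+(35)=123
Option C: A[4] 14->-19, delta=-33, new_sum=88+(-33)=55
Option D: A[5] 16->-1, delta=-17, new_sum=88+(-17)=71
Option E: A[2] -16->16, delta=32, new_sum=88+(32)=120

Answer: A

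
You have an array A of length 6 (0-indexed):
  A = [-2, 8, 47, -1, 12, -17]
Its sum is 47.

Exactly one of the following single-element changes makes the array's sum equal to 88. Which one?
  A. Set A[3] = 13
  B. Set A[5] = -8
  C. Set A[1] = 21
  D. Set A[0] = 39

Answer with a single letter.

Answer: D

Derivation:
Option A: A[3] -1->13, delta=14, new_sum=47+(14)=61
Option B: A[5] -17->-8, delta=9, new_sum=47+(9)=56
Option C: A[1] 8->21, delta=13, new_sum=47+(13)=60
Option D: A[0] -2->39, delta=41, new_sum=47+(41)=88 <-- matches target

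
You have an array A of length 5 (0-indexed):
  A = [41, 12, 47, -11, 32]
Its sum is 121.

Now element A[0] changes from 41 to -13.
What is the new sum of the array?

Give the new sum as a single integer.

Old value at index 0: 41
New value at index 0: -13
Delta = -13 - 41 = -54
New sum = old_sum + delta = 121 + (-54) = 67

Answer: 67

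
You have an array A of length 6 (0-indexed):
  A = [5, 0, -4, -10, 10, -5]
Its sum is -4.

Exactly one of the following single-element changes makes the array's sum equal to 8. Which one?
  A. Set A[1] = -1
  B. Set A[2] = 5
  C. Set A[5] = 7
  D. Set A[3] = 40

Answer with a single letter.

Option A: A[1] 0->-1, delta=-1, new_sum=-4+(-1)=-5
Option B: A[2] -4->5, delta=9, new_sum=-4+(9)=5
Option C: A[5] -5->7, delta=12, new_sum=-4+(12)=8 <-- matches target
Option D: A[3] -10->40, delta=50, new_sum=-4+(50)=46

Answer: C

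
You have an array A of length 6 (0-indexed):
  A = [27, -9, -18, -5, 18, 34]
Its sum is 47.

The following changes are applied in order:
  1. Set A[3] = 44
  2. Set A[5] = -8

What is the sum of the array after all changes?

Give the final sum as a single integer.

Answer: 54

Derivation:
Initial sum: 47
Change 1: A[3] -5 -> 44, delta = 49, sum = 96
Change 2: A[5] 34 -> -8, delta = -42, sum = 54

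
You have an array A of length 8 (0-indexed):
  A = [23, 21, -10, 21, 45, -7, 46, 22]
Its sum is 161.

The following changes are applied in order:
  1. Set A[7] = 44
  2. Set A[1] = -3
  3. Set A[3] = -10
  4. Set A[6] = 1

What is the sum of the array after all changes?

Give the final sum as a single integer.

Initial sum: 161
Change 1: A[7] 22 -> 44, delta = 22, sum = 183
Change 2: A[1] 21 -> -3, delta = -24, sum = 159
Change 3: A[3] 21 -> -10, delta = -31, sum = 128
Change 4: A[6] 46 -> 1, delta = -45, sum = 83

Answer: 83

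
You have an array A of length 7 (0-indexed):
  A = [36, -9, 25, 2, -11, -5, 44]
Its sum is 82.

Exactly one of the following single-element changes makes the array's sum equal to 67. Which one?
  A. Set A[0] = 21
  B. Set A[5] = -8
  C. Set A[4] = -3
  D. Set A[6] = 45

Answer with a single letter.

Option A: A[0] 36->21, delta=-15, new_sum=82+(-15)=67 <-- matches target
Option B: A[5] -5->-8, delta=-3, new_sum=82+(-3)=79
Option C: A[4] -11->-3, delta=8, new_sum=82+(8)=90
Option D: A[6] 44->45, delta=1, new_sum=82+(1)=83

Answer: A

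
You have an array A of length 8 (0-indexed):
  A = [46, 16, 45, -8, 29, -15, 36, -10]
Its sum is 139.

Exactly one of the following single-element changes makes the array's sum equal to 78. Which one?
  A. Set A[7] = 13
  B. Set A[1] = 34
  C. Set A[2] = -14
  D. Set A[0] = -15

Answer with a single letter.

Option A: A[7] -10->13, delta=23, new_sum=139+(23)=162
Option B: A[1] 16->34, delta=18, new_sum=139+(18)=157
Option C: A[2] 45->-14, delta=-59, new_sum=139+(-59)=80
Option D: A[0] 46->-15, delta=-61, new_sum=139+(-61)=78 <-- matches target

Answer: D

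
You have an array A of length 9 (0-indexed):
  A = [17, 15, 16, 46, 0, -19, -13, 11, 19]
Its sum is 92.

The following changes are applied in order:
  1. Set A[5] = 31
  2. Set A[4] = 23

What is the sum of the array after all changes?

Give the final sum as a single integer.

Initial sum: 92
Change 1: A[5] -19 -> 31, delta = 50, sum = 142
Change 2: A[4] 0 -> 23, delta = 23, sum = 165

Answer: 165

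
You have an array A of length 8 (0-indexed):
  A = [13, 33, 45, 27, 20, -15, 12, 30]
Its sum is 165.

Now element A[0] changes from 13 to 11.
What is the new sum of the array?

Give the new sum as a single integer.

Answer: 163

Derivation:
Old value at index 0: 13
New value at index 0: 11
Delta = 11 - 13 = -2
New sum = old_sum + delta = 165 + (-2) = 163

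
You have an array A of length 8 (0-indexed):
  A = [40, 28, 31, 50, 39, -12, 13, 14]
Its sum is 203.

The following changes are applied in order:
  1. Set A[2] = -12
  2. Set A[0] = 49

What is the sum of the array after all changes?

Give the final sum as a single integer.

Initial sum: 203
Change 1: A[2] 31 -> -12, delta = -43, sum = 160
Change 2: A[0] 40 -> 49, delta = 9, sum = 169

Answer: 169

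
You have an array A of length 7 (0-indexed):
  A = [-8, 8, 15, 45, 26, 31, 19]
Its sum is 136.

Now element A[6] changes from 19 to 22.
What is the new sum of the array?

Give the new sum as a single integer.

Answer: 139

Derivation:
Old value at index 6: 19
New value at index 6: 22
Delta = 22 - 19 = 3
New sum = old_sum + delta = 136 + (3) = 139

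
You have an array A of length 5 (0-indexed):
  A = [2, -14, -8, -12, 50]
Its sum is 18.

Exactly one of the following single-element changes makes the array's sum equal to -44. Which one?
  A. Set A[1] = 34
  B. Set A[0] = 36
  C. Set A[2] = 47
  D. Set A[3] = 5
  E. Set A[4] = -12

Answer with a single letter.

Answer: E

Derivation:
Option A: A[1] -14->34, delta=48, new_sum=18+(48)=66
Option B: A[0] 2->36, delta=34, new_sum=18+(34)=52
Option C: A[2] -8->47, delta=55, new_sum=18+(55)=73
Option D: A[3] -12->5, delta=17, new_sum=18+(17)=35
Option E: A[4] 50->-12, delta=-62, new_sum=18+(-62)=-44 <-- matches target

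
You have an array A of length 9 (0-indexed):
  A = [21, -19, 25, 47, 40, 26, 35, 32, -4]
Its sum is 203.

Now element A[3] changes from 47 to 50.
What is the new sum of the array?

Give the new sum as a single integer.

Answer: 206

Derivation:
Old value at index 3: 47
New value at index 3: 50
Delta = 50 - 47 = 3
New sum = old_sum + delta = 203 + (3) = 206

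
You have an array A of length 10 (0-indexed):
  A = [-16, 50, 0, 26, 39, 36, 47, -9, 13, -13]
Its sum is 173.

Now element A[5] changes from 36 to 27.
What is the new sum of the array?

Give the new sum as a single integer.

Answer: 164

Derivation:
Old value at index 5: 36
New value at index 5: 27
Delta = 27 - 36 = -9
New sum = old_sum + delta = 173 + (-9) = 164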